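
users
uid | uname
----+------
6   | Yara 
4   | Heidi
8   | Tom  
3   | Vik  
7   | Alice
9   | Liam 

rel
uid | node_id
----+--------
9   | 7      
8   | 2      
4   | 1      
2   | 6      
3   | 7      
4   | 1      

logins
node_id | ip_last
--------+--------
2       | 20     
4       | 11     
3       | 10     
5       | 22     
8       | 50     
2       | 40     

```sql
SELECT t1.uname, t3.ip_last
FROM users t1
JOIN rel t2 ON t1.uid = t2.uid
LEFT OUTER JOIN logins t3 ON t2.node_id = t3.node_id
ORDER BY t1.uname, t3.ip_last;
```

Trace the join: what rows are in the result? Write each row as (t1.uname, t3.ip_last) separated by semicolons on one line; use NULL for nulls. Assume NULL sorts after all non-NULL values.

Step 1 — t1 INNER JOIN t2 on uid → 5 row(s).
Then LEFT JOIN `logins t3` on node_id: each of those 5 rows is kept; rows whose t2.node_id has no match in t3 get NULL for t3's columns.

(Heidi, NULL); (Heidi, NULL); (Liam, NULL); (Tom, 20); (Tom, 40); (Vik, NULL)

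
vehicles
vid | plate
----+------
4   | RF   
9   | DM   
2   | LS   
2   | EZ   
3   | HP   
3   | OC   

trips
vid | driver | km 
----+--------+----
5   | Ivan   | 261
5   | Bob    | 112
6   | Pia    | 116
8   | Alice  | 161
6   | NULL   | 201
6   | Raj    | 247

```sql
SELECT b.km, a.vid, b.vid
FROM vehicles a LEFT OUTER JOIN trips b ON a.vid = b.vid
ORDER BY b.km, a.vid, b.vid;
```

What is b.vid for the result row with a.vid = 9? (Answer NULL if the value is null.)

LEFT JOIN keeps every row from `vehicles`; unmatched rows get NULL for `trips`'s columns.
Matching on a.vid = b.vid.
- a[0] vid=4 → no match; kept with NULLs on the b side.
- a[1] vid=9 → no match; kept with NULLs on the b side.
- a[2] vid=2 → no match; kept with NULLs on the b side.
- a[3] vid=2 → no match; kept with NULLs on the b side.
- a[4] vid=3 → no match; kept with NULLs on the b side.
- a[5] vid=3 → no match; kept with NULLs on the b side.

NULL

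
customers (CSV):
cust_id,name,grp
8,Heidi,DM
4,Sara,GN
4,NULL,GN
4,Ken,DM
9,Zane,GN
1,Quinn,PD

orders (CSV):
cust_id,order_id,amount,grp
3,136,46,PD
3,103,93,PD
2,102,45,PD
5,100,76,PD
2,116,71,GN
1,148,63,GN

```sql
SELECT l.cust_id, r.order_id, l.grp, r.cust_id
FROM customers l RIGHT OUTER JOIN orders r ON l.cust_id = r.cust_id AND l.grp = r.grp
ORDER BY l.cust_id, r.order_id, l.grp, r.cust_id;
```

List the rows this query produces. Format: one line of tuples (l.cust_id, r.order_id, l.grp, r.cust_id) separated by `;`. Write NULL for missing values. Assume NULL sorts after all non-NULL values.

(NULL, 100, NULL, 5); (NULL, 102, NULL, 2); (NULL, 103, NULL, 3); (NULL, 116, NULL, 2); (NULL, 136, NULL, 3); (NULL, 148, NULL, 1)

RIGHT JOIN keeps every row from `orders`; unmatched rows get NULL for `customers`'s columns.
Matching on l.cust_id = r.cust_id AND l.grp = r.grp.
- cust_id=8, grp=DM: no matching r row.
- cust_id=4, grp=GN: no matching r row.
- cust_id=4, grp=GN: no matching r row.
- cust_id=4, grp=DM: no matching r row.
- cust_id=9, grp=GN: no matching r row.
- cust_id=1, grp=PD: no matching r row.
- 6 r row(s) had no l match → kept, l columns NULL.
After projecting and ordering:
l.cust_id | r.order_id | l.grp | r.cust_id
NULL | 100 | NULL | 5
NULL | 102 | NULL | 2
NULL | 103 | NULL | 3
NULL | 116 | NULL | 2
NULL | 136 | NULL | 3
NULL | 148 | NULL | 1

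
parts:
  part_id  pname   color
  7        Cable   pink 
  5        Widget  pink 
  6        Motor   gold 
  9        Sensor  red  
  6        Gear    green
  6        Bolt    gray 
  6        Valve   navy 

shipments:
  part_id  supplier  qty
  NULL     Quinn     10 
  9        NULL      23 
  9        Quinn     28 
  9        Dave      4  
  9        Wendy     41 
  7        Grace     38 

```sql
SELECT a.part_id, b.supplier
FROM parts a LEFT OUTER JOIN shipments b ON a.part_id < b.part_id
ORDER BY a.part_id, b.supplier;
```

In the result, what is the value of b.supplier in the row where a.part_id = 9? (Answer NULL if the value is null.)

NULL

LEFT JOIN keeps every row from `parts`; unmatched rows get NULL for `shipments`'s columns.
Matching on a.part_id < b.part_id. A NULL in a compared column never satisfies the condition.
Matched pairs: 29; unmatched a rows kept: 1.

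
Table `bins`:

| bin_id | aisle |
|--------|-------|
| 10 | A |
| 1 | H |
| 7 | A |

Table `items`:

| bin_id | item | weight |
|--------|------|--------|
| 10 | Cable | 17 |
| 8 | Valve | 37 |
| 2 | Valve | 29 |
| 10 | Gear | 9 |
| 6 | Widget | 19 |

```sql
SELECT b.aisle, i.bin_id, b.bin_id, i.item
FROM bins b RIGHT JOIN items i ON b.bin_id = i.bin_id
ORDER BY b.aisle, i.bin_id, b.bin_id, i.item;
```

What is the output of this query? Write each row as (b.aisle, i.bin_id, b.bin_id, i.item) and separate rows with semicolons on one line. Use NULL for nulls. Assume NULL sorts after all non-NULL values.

(A, 10, 10, Cable); (A, 10, 10, Gear); (NULL, 2, NULL, Valve); (NULL, 6, NULL, Widget); (NULL, 8, NULL, Valve)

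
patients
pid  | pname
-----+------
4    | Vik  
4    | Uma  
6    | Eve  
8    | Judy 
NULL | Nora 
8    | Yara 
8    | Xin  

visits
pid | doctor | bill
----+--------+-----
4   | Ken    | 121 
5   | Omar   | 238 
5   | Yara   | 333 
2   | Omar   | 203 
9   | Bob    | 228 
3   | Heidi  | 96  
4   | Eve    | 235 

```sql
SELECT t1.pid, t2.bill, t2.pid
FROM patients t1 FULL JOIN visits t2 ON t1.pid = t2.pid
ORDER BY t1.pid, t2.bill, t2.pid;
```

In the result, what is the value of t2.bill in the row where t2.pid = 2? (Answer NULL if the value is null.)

203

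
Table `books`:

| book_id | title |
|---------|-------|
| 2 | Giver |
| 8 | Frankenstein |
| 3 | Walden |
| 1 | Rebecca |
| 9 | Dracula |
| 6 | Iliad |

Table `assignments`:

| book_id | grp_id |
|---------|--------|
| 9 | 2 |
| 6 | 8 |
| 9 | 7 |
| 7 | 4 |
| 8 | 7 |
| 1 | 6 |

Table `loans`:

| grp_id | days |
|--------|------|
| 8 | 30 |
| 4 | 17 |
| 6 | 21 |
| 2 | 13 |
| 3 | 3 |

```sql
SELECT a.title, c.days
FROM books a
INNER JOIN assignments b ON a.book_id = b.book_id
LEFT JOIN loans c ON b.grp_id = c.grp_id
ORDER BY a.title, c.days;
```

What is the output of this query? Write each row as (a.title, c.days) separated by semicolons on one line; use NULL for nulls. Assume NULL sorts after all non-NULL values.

(Dracula, 13); (Dracula, NULL); (Frankenstein, NULL); (Iliad, 30); (Rebecca, 21)

Joins associate left-to-right: books INNER JOIN assignments on book_id gives 5 intermediate row(s).
Then LEFT JOIN `loans c` on grp_id: each of those 5 rows is kept; rows whose b.grp_id has no match in c get NULL for c's columns.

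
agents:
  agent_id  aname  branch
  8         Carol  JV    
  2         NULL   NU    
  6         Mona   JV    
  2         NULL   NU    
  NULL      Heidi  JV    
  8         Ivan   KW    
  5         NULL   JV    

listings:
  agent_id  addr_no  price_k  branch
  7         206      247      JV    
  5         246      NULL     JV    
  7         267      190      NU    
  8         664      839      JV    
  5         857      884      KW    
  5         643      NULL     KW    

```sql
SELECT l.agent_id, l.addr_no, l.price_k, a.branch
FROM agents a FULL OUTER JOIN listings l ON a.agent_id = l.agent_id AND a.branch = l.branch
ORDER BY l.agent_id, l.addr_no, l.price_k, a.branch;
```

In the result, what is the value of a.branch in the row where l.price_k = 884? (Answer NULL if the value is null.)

FULL OUTER JOIN keeps every row from both sides; unmatched rows get NULL for the other side's columns.
Matching on a.agent_id = l.agent_id AND a.branch = l.branch. A NULL in a compared column never satisfies the condition.
- agent_id=8, branch=JV: 1 matching l row(s), so 1 row(s) emitted.
- agent_id=2, branch=NU: no l row matches, row kept with l columns NULL.
- agent_id=6, branch=JV: no l row matches, row kept with l columns NULL.
- agent_id=2, branch=NU: no l row matches, row kept with l columns NULL.
- agent_id=NULL, branch=JV: no l row matches, row kept with l columns NULL.
- agent_id=8, branch=KW: no l row matches, row kept with l columns NULL.
- agent_id=5, branch=JV: 1 matching l row(s), so 1 row(s) emitted.
- 4 row(s) from l found no a partner → padded with NULL.

NULL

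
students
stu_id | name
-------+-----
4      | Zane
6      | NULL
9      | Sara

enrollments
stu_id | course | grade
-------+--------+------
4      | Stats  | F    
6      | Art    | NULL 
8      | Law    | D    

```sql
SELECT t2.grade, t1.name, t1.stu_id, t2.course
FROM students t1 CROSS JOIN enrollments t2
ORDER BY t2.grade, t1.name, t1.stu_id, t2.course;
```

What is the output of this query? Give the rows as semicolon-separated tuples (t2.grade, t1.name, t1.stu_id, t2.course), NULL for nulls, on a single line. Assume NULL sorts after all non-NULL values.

(D, Sara, 9, Law); (D, Zane, 4, Law); (D, NULL, 6, Law); (F, Sara, 9, Stats); (F, Zane, 4, Stats); (F, NULL, 6, Stats); (NULL, Sara, 9, Art); (NULL, Zane, 4, Art); (NULL, NULL, 6, Art)

CROSS JOIN pairs every row of `students` with every row of `enrollments`: 3 × 3 = 9 rows.
After projecting and ordering:
t2.grade | t1.name | t1.stu_id | t2.course
D | Sara | 9 | Law
D | Zane | 4 | Law
D | NULL | 6 | Law
F | Sara | 9 | Stats
F | Zane | 4 | Stats
F | NULL | 6 | Stats
NULL | Sara | 9 | Art
NULL | Zane | 4 | Art
NULL | NULL | 6 | Art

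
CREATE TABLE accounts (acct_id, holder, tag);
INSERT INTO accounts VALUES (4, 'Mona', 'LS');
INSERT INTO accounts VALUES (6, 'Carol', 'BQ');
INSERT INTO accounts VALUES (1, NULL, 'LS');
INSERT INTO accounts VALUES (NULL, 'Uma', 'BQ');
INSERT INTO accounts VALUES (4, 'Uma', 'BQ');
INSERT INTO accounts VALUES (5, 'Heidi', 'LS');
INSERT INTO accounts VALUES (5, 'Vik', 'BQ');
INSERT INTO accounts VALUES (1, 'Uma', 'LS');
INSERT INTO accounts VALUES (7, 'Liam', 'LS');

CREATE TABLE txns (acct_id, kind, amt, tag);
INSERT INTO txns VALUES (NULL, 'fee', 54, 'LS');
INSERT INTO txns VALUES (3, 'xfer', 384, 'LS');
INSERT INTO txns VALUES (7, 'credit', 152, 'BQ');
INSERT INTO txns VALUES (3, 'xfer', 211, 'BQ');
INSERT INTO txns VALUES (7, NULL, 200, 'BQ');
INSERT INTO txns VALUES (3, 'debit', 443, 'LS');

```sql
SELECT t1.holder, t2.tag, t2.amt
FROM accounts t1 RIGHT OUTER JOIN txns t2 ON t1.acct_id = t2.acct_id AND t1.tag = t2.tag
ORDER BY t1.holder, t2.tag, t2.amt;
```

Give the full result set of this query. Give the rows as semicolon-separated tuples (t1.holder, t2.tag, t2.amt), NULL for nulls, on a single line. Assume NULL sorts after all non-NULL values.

(NULL, BQ, 152); (NULL, BQ, 200); (NULL, BQ, 211); (NULL, LS, 54); (NULL, LS, 384); (NULL, LS, 443)

RIGHT JOIN keeps every row from `txns`; unmatched rows get NULL for `accounts`'s columns.
Matching on t1.acct_id = t2.acct_id AND t1.tag = t2.tag. A NULL in a compared column never satisfies the condition.
Matched pairs: 0; unmatched t2 rows kept: 6.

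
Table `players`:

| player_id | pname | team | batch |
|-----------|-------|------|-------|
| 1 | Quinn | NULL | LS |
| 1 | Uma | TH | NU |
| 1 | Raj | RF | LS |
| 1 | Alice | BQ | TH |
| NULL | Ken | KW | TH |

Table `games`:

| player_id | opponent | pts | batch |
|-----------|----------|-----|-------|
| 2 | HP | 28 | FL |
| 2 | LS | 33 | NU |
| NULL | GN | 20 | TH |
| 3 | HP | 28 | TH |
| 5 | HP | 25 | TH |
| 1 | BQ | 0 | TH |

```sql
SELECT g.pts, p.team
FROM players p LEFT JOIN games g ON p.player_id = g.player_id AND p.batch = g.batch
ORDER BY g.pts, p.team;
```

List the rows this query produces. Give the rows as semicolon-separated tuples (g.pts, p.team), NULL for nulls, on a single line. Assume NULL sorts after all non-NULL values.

(0, BQ); (NULL, KW); (NULL, RF); (NULL, TH); (NULL, NULL)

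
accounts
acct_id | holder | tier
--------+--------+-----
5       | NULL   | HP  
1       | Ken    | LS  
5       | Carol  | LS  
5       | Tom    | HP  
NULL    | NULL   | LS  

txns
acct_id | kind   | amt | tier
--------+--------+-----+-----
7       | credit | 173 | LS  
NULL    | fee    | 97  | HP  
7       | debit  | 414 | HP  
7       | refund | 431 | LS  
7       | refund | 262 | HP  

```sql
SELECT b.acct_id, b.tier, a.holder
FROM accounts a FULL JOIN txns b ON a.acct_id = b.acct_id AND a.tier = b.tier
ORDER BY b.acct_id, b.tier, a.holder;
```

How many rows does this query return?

FULL OUTER JOIN keeps every row from both sides; unmatched rows get NULL for the other side's columns.
Matching on a.acct_id = b.acct_id AND a.tier = b.tier. A NULL in a compared column never satisfies the condition.
- acct_id=5, tier=HP: no b row matches, row kept with b columns NULL.
- acct_id=1, tier=LS: no b row matches, row kept with b columns NULL.
- acct_id=5, tier=LS: no b row matches, row kept with b columns NULL.
- acct_id=5, tier=HP: no b row matches, row kept with b columns NULL.
- acct_id=NULL, tier=LS: no b row matches, row kept with b columns NULL.
- 5 b row(s) had no a match → kept, a columns NULL.
Total: 0 matched + 10 padded = 10 rows.

10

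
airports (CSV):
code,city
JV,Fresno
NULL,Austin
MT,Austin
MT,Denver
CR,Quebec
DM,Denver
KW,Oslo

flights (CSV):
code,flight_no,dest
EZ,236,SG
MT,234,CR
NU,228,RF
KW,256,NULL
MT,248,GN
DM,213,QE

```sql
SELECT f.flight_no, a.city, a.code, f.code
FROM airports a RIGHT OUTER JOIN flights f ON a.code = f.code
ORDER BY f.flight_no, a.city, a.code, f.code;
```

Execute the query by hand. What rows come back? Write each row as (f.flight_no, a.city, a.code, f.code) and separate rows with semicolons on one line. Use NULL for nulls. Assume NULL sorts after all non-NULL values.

(213, Denver, DM, DM); (228, NULL, NULL, NU); (234, Austin, MT, MT); (234, Denver, MT, MT); (236, NULL, NULL, EZ); (248, Austin, MT, MT); (248, Denver, MT, MT); (256, Oslo, KW, KW)

RIGHT JOIN keeps every row from `flights`; unmatched rows get NULL for `airports`'s columns.
Matching on a.code = f.code. A NULL in a compared column never satisfies the condition.
Matched pairs: 6; unmatched f rows kept: 2.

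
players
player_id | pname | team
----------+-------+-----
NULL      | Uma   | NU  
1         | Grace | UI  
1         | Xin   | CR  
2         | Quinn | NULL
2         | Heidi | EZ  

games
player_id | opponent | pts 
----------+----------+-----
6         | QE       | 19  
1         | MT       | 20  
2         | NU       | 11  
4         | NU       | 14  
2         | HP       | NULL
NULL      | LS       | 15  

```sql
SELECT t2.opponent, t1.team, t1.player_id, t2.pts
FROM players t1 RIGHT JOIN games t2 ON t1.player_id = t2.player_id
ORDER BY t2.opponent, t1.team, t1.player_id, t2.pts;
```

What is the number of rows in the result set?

9

RIGHT JOIN keeps every row from `games`; unmatched rows get NULL for `players`'s columns.
Matching on t1.player_id = t2.player_id. A NULL in a compared column never satisfies the condition.
Matched pairs: 6; unmatched t2 rows kept: 3.
Total: 6 matched + 3 padded = 9 rows.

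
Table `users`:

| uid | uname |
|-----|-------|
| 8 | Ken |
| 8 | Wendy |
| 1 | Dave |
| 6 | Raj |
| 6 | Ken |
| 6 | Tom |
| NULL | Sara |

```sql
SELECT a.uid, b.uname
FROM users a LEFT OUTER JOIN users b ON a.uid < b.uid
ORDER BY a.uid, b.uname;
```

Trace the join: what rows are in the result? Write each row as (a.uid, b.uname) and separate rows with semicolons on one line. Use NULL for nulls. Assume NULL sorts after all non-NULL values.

LEFT JOIN keeps every row from `users a`; unmatched rows get NULL for `users b`'s columns.
Matching on a.uid < b.uid. A NULL in a compared column never satisfies the condition.
- a (uid=8) has no partner → padded with NULL.
- a (uid=8) has no partner → padded with NULL.
- a (uid=1) pairs with 5 row(s) of b.
- a (uid=6) pairs with 2 row(s) of b.
- a (uid=6) pairs with 2 row(s) of b.
- a (uid=6) pairs with 2 row(s) of b.
- a (uid=NULL) has no partner → padded with NULL.

(1, Ken); (1, Ken); (1, Raj); (1, Tom); (1, Wendy); (6, Ken); (6, Ken); (6, Ken); (6, Wendy); (6, Wendy); (6, Wendy); (8, NULL); (8, NULL); (NULL, NULL)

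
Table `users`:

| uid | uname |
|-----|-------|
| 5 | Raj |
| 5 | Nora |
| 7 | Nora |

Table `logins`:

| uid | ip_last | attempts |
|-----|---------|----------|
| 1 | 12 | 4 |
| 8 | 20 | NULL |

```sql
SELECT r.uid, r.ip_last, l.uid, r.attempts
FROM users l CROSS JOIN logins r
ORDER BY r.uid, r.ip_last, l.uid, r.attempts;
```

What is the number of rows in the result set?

6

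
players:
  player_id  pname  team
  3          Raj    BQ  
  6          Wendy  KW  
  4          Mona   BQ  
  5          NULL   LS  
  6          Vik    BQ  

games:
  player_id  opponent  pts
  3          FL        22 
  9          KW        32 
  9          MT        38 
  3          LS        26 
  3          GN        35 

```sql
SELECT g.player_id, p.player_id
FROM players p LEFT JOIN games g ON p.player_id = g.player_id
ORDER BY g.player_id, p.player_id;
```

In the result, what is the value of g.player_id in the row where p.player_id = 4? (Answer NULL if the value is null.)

NULL

LEFT JOIN keeps every row from `players`; unmatched rows get NULL for `games`'s columns.
Matching on p.player_id = g.player_id.
Matched pairs: 3; unmatched p rows kept: 4.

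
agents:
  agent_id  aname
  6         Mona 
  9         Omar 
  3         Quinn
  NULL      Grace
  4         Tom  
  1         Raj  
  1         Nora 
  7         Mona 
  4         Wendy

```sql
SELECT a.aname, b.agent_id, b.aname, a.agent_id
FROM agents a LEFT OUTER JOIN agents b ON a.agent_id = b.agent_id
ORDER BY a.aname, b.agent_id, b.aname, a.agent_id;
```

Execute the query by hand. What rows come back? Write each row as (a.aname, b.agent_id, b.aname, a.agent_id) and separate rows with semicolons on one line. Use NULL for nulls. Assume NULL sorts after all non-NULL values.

(Grace, NULL, NULL, NULL); (Mona, 6, Mona, 6); (Mona, 7, Mona, 7); (Nora, 1, Nora, 1); (Nora, 1, Raj, 1); (Omar, 9, Omar, 9); (Quinn, 3, Quinn, 3); (Raj, 1, Nora, 1); (Raj, 1, Raj, 1); (Tom, 4, Tom, 4); (Tom, 4, Wendy, 4); (Wendy, 4, Tom, 4); (Wendy, 4, Wendy, 4)

LEFT JOIN keeps every row from `agents a`; unmatched rows get NULL for `agents b`'s columns.
Matching on a.agent_id = b.agent_id. A NULL in a compared column never satisfies the condition.
- a (agent_id=6) pairs with 1 row(s) of b.
- a (agent_id=9) pairs with 1 row(s) of b.
- a (agent_id=3) pairs with 1 row(s) of b.
- a (agent_id=NULL) has no partner → padded with NULL.
- a (agent_id=4) pairs with 2 row(s) of b.
- a (agent_id=1) pairs with 2 row(s) of b.
- a (agent_id=1) pairs with 2 row(s) of b.
- a (agent_id=7) pairs with 1 row(s) of b.
- a (agent_id=4) pairs with 2 row(s) of b.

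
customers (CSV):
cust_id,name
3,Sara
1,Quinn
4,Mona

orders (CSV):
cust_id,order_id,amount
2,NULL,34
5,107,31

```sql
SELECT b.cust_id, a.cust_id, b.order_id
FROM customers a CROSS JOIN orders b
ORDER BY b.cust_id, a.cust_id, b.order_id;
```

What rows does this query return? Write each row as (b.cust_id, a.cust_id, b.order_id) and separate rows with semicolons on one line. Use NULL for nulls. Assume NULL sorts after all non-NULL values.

(2, 1, NULL); (2, 3, NULL); (2, 4, NULL); (5, 1, 107); (5, 3, 107); (5, 4, 107)

CROSS JOIN pairs every row of `customers` with every row of `orders`: 3 × 2 = 6 rows.
After projecting and ordering:
b.cust_id | a.cust_id | b.order_id
2 | 1 | NULL
2 | 3 | NULL
2 | 4 | NULL
5 | 1 | 107
5 | 3 | 107
5 | 4 | 107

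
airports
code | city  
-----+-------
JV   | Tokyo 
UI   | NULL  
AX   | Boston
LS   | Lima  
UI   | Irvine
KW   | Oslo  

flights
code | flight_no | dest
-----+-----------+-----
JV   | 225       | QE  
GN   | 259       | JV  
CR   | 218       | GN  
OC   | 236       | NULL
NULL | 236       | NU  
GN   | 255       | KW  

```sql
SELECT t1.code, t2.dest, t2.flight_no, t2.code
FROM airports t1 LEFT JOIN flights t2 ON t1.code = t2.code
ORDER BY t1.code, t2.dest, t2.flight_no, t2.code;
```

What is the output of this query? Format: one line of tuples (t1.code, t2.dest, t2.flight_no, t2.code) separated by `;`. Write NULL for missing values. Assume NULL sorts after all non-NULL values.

LEFT JOIN keeps every row from `airports`; unmatched rows get NULL for `flights`'s columns.
Matching on t1.code = t2.code. A NULL in a compared column never satisfies the condition.
- code=JV: 1 matching t2 row(s), so 1 row(s) emitted.
- code=UI: no t2 row matches, row kept with t2 columns NULL.
- code=AX: no t2 row matches, row kept with t2 columns NULL.
- code=LS: no t2 row matches, row kept with t2 columns NULL.
- code=UI: no t2 row matches, row kept with t2 columns NULL.
- code=KW: no t2 row matches, row kept with t2 columns NULL.
After projecting and ordering:
t1.code | t2.dest | t2.flight_no | t2.code
AX | NULL | NULL | NULL
JV | QE | 225 | JV
KW | NULL | NULL | NULL
LS | NULL | NULL | NULL
UI | NULL | NULL | NULL
UI | NULL | NULL | NULL

(AX, NULL, NULL, NULL); (JV, QE, 225, JV); (KW, NULL, NULL, NULL); (LS, NULL, NULL, NULL); (UI, NULL, NULL, NULL); (UI, NULL, NULL, NULL)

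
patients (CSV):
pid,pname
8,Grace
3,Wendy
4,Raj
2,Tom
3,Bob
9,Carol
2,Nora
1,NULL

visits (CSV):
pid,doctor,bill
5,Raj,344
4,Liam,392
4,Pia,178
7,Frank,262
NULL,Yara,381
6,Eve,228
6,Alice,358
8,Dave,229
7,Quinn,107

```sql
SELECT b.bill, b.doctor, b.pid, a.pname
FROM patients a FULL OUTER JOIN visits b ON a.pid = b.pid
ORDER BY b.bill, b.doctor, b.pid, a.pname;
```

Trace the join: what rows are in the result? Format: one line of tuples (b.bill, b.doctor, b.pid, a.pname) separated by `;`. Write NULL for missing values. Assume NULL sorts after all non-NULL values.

FULL OUTER JOIN keeps every row from both sides; unmatched rows get NULL for the other side's columns.
Matching on a.pid = b.pid. A NULL in a compared column never satisfies the condition.
- pid=8: 1 matching b row(s), so 1 row(s) emitted.
- pid=3: no b row matches, row kept with b columns NULL.
- pid=4: 2 matching b row(s), so 2 row(s) emitted.
- pid=2: no b row matches, row kept with b columns NULL.
- pid=3: no b row matches, row kept with b columns NULL.
- pid=9: no b row matches, row kept with b columns NULL.
- pid=2: no b row matches, row kept with b columns NULL.
- pid=1: no b row matches, row kept with b columns NULL.
- 6 b row(s) had no a match → kept, a columns NULL.

(107, Quinn, 7, NULL); (178, Pia, 4, Raj); (228, Eve, 6, NULL); (229, Dave, 8, Grace); (262, Frank, 7, NULL); (344, Raj, 5, NULL); (358, Alice, 6, NULL); (381, Yara, NULL, NULL); (392, Liam, 4, Raj); (NULL, NULL, NULL, Bob); (NULL, NULL, NULL, Carol); (NULL, NULL, NULL, Nora); (NULL, NULL, NULL, Tom); (NULL, NULL, NULL, Wendy); (NULL, NULL, NULL, NULL)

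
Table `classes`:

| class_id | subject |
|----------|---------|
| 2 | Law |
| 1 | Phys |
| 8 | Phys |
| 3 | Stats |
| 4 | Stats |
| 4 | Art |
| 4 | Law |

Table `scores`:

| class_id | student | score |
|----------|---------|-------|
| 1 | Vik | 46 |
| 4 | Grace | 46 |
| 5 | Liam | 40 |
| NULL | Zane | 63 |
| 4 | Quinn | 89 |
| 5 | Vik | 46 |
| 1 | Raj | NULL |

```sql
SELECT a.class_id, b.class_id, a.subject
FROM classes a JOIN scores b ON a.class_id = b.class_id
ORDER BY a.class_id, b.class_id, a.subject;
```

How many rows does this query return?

INNER JOIN keeps only pairs where the ON condition holds.
Matching on a.class_id = b.class_id. A NULL in a compared column never satisfies the condition.
- class_id=2: no matching b row, dropped.
- class_id=1: 2 matching b row(s), so 2 row(s) emitted.
- class_id=8: no matching b row, dropped.
- class_id=3: no matching b row, dropped.
- class_id=4: 2 matching b row(s), so 2 row(s) emitted.
- class_id=4: 2 matching b row(s), so 2 row(s) emitted.
- class_id=4: 2 matching b row(s), so 2 row(s) emitted.
Total: 8 rows.

8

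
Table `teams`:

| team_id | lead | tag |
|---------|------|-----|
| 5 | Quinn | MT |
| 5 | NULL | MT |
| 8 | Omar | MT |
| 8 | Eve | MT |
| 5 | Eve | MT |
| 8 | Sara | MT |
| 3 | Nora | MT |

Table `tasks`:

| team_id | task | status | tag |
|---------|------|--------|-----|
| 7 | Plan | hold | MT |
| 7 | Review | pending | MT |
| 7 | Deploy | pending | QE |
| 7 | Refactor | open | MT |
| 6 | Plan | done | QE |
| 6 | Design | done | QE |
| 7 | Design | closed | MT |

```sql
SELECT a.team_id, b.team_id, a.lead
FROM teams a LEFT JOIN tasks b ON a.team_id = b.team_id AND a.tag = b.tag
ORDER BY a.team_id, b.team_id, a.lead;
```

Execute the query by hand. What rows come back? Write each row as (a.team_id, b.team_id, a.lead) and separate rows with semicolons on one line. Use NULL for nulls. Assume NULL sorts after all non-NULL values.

LEFT JOIN keeps every row from `teams`; unmatched rows get NULL for `tasks`'s columns.
Matching on a.team_id = b.team_id AND a.tag = b.tag.
Matched pairs: 0; unmatched a rows kept: 7.

(3, NULL, Nora); (5, NULL, Eve); (5, NULL, Quinn); (5, NULL, NULL); (8, NULL, Eve); (8, NULL, Omar); (8, NULL, Sara)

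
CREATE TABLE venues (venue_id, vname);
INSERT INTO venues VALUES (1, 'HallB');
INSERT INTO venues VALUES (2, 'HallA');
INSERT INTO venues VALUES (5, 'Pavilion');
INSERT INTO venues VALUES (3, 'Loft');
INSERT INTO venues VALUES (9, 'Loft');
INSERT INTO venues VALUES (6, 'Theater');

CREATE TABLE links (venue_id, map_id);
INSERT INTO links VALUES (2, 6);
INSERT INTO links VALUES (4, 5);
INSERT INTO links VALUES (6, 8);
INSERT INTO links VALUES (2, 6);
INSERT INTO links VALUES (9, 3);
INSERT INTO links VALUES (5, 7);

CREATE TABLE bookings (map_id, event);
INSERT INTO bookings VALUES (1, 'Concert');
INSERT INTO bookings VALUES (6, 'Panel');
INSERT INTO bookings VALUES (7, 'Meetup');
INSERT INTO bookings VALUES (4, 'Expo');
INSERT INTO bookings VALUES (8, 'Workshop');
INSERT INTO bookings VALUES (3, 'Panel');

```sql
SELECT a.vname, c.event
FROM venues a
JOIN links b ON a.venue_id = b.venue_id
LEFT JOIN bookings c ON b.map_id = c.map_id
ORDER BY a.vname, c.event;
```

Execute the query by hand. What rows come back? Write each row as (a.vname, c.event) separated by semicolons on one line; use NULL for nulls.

(HallA, Panel); (HallA, Panel); (Loft, Panel); (Pavilion, Meetup); (Theater, Workshop)

Evaluate left to right. First `venues a INNER JOIN links b` on venue_id: 5 row(s).
Then LEFT JOIN `bookings c` on map_id: each of those 5 rows is kept; rows whose b.map_id has no match in c get NULL for c's columns.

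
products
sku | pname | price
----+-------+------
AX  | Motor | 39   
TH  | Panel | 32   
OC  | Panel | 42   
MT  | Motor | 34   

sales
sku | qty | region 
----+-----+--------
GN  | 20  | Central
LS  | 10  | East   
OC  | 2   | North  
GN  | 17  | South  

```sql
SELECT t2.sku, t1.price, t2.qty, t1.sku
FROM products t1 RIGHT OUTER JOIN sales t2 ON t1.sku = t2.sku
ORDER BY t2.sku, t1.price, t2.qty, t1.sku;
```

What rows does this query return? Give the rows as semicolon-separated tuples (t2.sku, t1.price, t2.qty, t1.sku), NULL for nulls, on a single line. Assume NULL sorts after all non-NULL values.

RIGHT JOIN keeps every row from `sales`; unmatched rows get NULL for `products`'s columns.
Matching on t1.sku = t2.sku.
Matched pairs: 1; unmatched t2 rows kept: 3.

(GN, NULL, 17, NULL); (GN, NULL, 20, NULL); (LS, NULL, 10, NULL); (OC, 42, 2, OC)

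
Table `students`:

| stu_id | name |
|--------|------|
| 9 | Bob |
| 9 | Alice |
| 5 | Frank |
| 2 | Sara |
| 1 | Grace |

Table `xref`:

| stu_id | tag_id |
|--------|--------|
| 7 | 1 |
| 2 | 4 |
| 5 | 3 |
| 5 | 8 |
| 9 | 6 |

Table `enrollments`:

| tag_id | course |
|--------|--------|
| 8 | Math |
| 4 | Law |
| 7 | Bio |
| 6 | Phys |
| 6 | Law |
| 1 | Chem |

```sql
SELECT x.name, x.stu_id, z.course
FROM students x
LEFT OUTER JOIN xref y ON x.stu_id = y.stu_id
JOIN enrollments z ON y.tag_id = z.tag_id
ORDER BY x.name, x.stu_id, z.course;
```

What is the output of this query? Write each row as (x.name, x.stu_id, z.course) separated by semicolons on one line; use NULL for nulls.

Joins associate left-to-right: students LEFT JOIN xref on stu_id gives 6 intermediate row(s).
Then INNER JOIN `enrollments z` on tag_id: keep only rows whose y.tag_id appears in z.

(Alice, 9, Law); (Alice, 9, Phys); (Bob, 9, Law); (Bob, 9, Phys); (Frank, 5, Math); (Sara, 2, Law)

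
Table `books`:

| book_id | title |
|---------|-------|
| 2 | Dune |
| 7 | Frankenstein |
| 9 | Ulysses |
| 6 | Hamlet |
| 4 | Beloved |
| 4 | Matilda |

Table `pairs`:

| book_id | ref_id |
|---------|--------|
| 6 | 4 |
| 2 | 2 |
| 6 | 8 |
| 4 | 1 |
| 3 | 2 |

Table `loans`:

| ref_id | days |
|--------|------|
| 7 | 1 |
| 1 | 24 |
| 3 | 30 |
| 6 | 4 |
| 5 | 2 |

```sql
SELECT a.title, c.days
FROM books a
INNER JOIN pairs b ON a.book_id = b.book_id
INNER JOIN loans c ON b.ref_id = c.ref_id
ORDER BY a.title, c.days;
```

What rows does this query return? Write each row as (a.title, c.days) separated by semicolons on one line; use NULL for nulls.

(Beloved, 24); (Matilda, 24)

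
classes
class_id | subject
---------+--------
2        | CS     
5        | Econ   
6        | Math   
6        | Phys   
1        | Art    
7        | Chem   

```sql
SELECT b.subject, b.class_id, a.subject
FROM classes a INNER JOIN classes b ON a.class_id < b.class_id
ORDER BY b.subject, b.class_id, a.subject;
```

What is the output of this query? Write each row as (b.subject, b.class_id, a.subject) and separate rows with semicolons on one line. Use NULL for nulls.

(CS, 2, Art); (Chem, 7, Art); (Chem, 7, CS); (Chem, 7, Econ); (Chem, 7, Math); (Chem, 7, Phys); (Econ, 5, Art); (Econ, 5, CS); (Math, 6, Art); (Math, 6, CS); (Math, 6, Econ); (Phys, 6, Art); (Phys, 6, CS); (Phys, 6, Econ)

INNER JOIN keeps only pairs where the ON condition holds.
Matching on a.class_id < b.class_id.
Matched pairs: 14.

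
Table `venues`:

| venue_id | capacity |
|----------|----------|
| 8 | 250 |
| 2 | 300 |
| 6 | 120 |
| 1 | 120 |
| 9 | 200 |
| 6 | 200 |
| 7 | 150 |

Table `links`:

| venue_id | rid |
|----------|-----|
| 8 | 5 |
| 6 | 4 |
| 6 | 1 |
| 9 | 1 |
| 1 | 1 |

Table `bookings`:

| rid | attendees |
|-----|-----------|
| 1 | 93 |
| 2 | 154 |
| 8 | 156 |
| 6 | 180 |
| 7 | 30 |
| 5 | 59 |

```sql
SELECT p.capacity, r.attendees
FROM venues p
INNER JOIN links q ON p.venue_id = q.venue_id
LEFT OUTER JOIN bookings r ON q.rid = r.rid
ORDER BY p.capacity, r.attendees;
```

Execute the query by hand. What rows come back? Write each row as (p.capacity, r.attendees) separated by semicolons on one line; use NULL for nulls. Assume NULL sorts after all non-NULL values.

Joins associate left-to-right: venues INNER JOIN links on venue_id gives 7 intermediate row(s).
Then LEFT JOIN `bookings r` on rid: each of those 7 rows is kept; rows whose q.rid has no match in r get NULL for r's columns.

(120, 93); (120, 93); (120, NULL); (200, 93); (200, 93); (200, NULL); (250, 59)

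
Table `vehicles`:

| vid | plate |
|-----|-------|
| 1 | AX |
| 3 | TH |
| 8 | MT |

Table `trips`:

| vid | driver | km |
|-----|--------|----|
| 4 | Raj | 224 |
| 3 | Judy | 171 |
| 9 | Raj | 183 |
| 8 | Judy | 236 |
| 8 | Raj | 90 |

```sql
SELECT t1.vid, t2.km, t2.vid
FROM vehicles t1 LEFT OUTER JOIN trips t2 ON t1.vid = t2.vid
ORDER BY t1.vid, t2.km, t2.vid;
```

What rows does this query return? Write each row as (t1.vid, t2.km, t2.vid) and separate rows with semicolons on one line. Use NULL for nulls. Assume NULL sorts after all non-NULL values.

LEFT JOIN keeps every row from `vehicles`; unmatched rows get NULL for `trips`'s columns.
Matching on t1.vid = t2.vid.
- t1[0] vid=1 → no match; kept with NULLs on the t2 side.
- t1[1] vid=3 → 1 match(es) in t2 → 1 row(s).
- t1[2] vid=8 → 2 match(es) in t2 → 2 row(s).
After projecting and ordering:
t1.vid | t2.km | t2.vid
1 | NULL | NULL
3 | 171 | 3
8 | 90 | 8
8 | 236 | 8

(1, NULL, NULL); (3, 171, 3); (8, 90, 8); (8, 236, 8)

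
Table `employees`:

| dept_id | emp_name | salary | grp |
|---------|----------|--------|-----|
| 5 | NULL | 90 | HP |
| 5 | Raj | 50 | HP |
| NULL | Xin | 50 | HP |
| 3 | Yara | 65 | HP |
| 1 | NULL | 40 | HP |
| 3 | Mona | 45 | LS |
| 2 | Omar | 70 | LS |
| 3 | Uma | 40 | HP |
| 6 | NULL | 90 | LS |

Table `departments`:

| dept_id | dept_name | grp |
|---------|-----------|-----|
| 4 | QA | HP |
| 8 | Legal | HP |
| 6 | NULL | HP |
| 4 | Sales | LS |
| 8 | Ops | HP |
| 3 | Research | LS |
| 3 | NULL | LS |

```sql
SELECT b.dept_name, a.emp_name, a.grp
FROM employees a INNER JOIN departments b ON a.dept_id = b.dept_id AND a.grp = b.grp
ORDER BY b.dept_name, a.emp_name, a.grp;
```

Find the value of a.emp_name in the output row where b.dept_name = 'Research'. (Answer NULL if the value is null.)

Mona

INNER JOIN keeps only pairs where the ON condition holds.
Matching on a.dept_id = b.dept_id AND a.grp = b.grp. A NULL in a compared column never satisfies the condition.
Matched pairs: 2.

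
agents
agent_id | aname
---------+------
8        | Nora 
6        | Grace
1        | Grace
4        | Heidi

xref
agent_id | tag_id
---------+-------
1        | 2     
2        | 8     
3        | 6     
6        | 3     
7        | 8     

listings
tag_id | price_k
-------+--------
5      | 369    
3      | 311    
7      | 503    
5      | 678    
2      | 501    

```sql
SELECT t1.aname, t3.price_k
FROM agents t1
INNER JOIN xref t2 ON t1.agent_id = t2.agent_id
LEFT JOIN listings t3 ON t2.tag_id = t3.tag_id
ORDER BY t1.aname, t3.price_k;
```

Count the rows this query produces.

Step 1 — t1 INNER JOIN t2 on agent_id → 2 row(s).
Then LEFT JOIN `listings t3` on tag_id: each of those 2 rows is kept; rows whose t2.tag_id has no match in t3 get NULL for t3's columns.
Result: 2 row(s).

2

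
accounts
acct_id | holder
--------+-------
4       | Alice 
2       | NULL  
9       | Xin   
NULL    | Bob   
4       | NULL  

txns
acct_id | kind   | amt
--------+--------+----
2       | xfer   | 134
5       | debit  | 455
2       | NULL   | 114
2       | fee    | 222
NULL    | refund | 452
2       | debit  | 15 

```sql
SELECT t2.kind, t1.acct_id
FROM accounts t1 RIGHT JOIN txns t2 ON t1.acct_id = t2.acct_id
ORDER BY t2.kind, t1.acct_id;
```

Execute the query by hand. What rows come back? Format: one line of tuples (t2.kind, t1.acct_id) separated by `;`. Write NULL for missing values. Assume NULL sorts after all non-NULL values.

RIGHT JOIN keeps every row from `txns`; unmatched rows get NULL for `accounts`'s columns.
Matching on t1.acct_id = t2.acct_id. A NULL in a compared column never satisfies the condition.
- t1 row (acct_id=4): no match.
- t1 row (acct_id=2): matches 4 t2 row(s) → 4 output row(s).
- t1 row (acct_id=9): no match.
- t1 row (acct_id=NULL): no match.
- t1 row (acct_id=4): no match.
- 2 t2 row(s) had no t1 match → kept, t1 columns NULL.
After projecting and ordering:
t2.kind | t1.acct_id
debit | 2
debit | NULL
fee | 2
refund | NULL
xfer | 2
NULL | 2

(debit, 2); (debit, NULL); (fee, 2); (refund, NULL); (xfer, 2); (NULL, 2)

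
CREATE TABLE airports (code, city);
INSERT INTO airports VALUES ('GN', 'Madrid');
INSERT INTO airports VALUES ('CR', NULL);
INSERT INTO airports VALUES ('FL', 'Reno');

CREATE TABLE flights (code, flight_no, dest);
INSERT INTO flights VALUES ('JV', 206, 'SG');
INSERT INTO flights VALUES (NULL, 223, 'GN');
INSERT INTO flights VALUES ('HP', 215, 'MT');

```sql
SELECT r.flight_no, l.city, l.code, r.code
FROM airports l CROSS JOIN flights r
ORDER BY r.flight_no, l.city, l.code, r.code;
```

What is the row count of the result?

CROSS JOIN pairs every row of `airports` with every row of `flights`: 3 × 3 = 9 rows.

9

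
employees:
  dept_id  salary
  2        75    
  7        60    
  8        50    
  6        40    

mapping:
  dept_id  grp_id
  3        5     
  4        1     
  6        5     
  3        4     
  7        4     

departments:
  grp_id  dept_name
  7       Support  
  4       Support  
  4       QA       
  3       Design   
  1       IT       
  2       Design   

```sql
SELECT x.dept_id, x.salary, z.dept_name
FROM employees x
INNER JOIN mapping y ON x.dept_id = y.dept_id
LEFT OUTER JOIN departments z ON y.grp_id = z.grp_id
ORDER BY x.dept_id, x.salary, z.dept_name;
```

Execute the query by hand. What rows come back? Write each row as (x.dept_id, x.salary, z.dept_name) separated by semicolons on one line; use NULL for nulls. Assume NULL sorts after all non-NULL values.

Evaluate left to right. First `employees x INNER JOIN mapping y` on dept_id: 2 row(s).
Then LEFT JOIN `departments z` on grp_id: each of those 2 rows is kept; rows whose y.grp_id has no match in z get NULL for z's columns.

(6, 40, NULL); (7, 60, QA); (7, 60, Support)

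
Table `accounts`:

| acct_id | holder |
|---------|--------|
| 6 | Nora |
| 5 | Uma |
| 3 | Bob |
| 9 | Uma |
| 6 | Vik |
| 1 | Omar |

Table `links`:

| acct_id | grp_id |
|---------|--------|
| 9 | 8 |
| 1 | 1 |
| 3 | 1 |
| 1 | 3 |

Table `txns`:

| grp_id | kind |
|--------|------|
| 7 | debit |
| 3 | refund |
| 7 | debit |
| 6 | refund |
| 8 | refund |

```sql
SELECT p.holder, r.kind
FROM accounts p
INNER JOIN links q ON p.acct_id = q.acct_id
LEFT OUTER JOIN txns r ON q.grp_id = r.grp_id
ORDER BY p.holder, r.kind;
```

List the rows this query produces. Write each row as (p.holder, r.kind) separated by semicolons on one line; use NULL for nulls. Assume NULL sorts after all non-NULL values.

(Bob, NULL); (Omar, refund); (Omar, NULL); (Uma, refund)

Step 1 — p INNER JOIN q on acct_id → 4 row(s).
Then LEFT JOIN `txns r` on grp_id: each of those 4 rows is kept; rows whose q.grp_id has no match in r get NULL for r's columns.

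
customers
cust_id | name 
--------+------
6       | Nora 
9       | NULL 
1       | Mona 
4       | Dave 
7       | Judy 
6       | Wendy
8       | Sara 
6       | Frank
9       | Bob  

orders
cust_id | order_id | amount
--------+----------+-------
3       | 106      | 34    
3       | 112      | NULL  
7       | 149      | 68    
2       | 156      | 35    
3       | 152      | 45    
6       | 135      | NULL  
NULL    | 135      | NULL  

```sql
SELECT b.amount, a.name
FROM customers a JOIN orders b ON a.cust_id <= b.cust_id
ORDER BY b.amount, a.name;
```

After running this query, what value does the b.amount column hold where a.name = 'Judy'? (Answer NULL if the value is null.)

INNER JOIN keeps only pairs where the ON condition holds.
Matching on a.cust_id <= b.cust_id. A NULL in a compared column never satisfies the condition.
Matched pairs: 15.

68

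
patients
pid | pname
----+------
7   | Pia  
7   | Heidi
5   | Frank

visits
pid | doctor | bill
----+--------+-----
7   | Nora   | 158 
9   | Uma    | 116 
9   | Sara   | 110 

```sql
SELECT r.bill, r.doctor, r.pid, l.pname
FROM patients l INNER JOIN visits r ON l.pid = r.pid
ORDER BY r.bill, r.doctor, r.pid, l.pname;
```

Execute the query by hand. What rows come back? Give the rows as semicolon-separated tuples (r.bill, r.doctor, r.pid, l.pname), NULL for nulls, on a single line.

(158, Nora, 7, Heidi); (158, Nora, 7, Pia)

INNER JOIN keeps only pairs where the ON condition holds.
Matching on l.pid = r.pid.
- l[0] pid=7 → 1 match(es) in r → 1 row(s).
- l[1] pid=7 → 1 match(es) in r → 1 row(s).
- l[2] pid=5 → no match; dropped.
After projecting and ordering:
r.bill | r.doctor | r.pid | l.pname
158 | Nora | 7 | Heidi
158 | Nora | 7 | Pia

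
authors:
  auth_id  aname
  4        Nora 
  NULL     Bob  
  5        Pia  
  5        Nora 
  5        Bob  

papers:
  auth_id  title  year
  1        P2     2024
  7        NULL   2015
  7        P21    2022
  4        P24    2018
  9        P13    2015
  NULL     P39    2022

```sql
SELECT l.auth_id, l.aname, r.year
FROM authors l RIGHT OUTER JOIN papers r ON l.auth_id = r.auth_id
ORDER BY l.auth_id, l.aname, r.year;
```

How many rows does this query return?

6

RIGHT JOIN keeps every row from `papers`; unmatched rows get NULL for `authors`'s columns.
Matching on l.auth_id = r.auth_id. A NULL in a compared column never satisfies the condition.
Matched pairs: 1; unmatched r rows kept: 5.
Total: 1 matched + 5 padded = 6 rows.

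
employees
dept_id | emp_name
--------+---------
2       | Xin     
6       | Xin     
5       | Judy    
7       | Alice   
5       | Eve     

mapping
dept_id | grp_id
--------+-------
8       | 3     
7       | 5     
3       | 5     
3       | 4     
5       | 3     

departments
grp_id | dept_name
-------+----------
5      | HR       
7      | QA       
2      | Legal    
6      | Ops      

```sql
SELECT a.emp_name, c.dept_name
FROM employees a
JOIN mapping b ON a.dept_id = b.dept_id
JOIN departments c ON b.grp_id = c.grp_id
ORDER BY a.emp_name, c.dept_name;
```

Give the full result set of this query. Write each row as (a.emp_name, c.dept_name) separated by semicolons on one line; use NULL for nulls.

Step 1 — a INNER JOIN b on dept_id → 3 row(s).
Then INNER JOIN `departments c` on grp_id: keep only rows whose b.grp_id appears in c.

(Alice, HR)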